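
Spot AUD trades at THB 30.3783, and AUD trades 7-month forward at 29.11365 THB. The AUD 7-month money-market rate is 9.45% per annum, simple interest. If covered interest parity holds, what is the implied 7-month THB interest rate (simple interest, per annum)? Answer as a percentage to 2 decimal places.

1.92%

T = 7/12 years.
F/S = 29.11365/30.3783 = 0.9583700 = (growth of THB) / (growth of AUD).
AUD growth factor: 1 + 0.0945×7/12 = 1.055125.
That pins the THB growth at 1.0112001.
(1.0112001 − 1)/T = 0.019200, i.e. 1.92%.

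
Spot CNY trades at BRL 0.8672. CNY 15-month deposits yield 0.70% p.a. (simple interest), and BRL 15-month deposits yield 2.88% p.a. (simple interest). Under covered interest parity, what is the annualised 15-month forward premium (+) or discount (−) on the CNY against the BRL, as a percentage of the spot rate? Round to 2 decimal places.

T = 15/12 years.
F = S · g_BRL/g_CNY = 0.8672 × 1.036000/1.008750 = 0.8906262.
Annualised premium = (F − S)/S × (1/T) = (0.8906262 − 0.8672)/0.8672 ÷ (15/12) = 2.16%.

+2.16%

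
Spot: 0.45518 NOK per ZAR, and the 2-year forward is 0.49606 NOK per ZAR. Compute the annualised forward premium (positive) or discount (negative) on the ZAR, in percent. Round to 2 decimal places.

T = 2 years.
(F − S)/S = (0.49606 − 0.45518)/0.45518 = 0.0898106.
Per annum: 0.0898106 / 2 = 0.044905 = 4.49%.

+4.49%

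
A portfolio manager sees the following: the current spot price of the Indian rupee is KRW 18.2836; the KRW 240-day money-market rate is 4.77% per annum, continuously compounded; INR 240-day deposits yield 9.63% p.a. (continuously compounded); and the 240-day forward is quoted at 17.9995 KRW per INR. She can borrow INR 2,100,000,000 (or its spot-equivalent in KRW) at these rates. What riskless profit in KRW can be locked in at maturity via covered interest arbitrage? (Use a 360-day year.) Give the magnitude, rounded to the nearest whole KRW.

KRW 669,073,716

T = 240/360 years.
Keep in INR, deliver into the forward: 2,100,000,000·1.066305638565·17.9995 = KRW 40,305,233,516.84.
Swap to KRW now, deposit: 2,100,000,000·18.2836·1.032311022453 = KRW 39,636,159,801.26.
The quoted forward overvalues INR, so borrow KRW, buy INR at spot, deposit the INR at 9.63%, and sell the proceeds forward at 17.9995.
Arbitrage profit = |40,305,233,516.84 − 39,636,159,801.26| = KRW 669,073,716.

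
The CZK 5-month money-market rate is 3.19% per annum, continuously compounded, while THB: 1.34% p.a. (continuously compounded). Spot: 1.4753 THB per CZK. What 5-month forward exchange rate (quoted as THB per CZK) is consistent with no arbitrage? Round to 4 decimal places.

1.4640

T = 5/12 years.
Growth of 1 THB over T: e^(0.0134×5/12) = 1.0055989.
CZK growth factor: e^(0.0319×5/12) = 1.0133804.
CIP: F = S · (grow THB)/(grow CZK) = 1.4753 × 1.0055989/1.0133804 = 1.463972 THB per CZK.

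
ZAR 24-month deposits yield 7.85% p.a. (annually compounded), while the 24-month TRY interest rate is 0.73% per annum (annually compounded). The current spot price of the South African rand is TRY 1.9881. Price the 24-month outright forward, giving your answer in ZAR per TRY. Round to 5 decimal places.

T = 2 years.
TRY accumulates by (1 + 0.0073)^2 = 1.0146533.
ZAR growth factor: (1 + 0.0785)^2 = 1.1631623.
Forward (TRY per ZAR) = 1.9881 × 1.0146533 / 1.1631623 = 1.734265.
Invert for ZAR per TRY: 1 / 1.734265 = 0.57661.

0.57661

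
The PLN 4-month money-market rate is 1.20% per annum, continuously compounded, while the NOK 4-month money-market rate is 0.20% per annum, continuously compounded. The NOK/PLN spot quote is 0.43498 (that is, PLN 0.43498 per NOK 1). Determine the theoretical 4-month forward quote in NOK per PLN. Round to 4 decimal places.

2.2913

T = 4/12 years.
PLN growth factor: e^(0.0120×4/12) = 1.004008.
Growth of 1 NOK over T: e^(0.0020×4/12) = 1.0006669.
Forward (PLN per NOK) = 0.43498 × 1.004008 / 1.0006669 = 0.4364323.
Quoted the other way: 1/0.4364323 = 2.2913 NOK per PLN.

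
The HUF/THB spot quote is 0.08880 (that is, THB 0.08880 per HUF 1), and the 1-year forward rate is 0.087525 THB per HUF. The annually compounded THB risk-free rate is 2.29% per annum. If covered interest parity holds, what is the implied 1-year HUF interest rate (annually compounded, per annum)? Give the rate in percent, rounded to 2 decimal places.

3.78%

T = 1 year.
F/S = 0.087525/0.0888 = 0.9856419 = (growth of THB) / (growth of HUF).
THB growth factor: (1 + 0.0229)^1 = 1.022900.
Hence g_HUF = 1.0378008.
r = 1.0378008^(1/1) − 1 = 0.037801 → 3.78%.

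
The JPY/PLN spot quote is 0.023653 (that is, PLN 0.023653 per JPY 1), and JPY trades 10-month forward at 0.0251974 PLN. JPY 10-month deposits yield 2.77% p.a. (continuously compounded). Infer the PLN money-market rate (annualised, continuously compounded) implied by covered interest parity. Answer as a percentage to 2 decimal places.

T = 10/12 years.
CIP gives F = S · g_PLN/g_JPY, so g_PLN/g_JPY = 0.0251974/0.023653 = 1.0652940.
JPY growth factor: e^(0.0277×10/12) = 1.0233518.
Hence g_PLN = 1.0901705.
Take logs: ln 1.0901705 / (10/12) = 0.103601, so 10.36%.

10.36%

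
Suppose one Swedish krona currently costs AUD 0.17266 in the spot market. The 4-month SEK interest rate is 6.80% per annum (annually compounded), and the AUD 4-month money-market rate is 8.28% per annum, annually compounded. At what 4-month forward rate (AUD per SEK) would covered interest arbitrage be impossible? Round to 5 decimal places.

0.17345

T = 4/12 years.
Growth of 1 AUD over T: (1 + 0.0828)^(4/12) = 1.0268715.
SEK accumulates by (1 + 0.0680)^(4/12) = 1.0221715.
Forward (AUD per SEK) = 0.17266 × 1.0268715 / 1.0221715 = 0.1734539.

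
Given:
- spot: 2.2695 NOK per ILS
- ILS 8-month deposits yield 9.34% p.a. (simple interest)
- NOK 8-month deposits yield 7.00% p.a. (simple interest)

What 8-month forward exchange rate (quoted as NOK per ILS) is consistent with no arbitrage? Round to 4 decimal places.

2.2362

T = 8/12 years.
NOK accumulates by 1 + 0.0700×8/12 = 1.0466667.
ILS accumulates by 1 + 0.0934×8/12 = 1.0622667.
Forward (NOK per ILS) = 2.2695 × 1.0466667 / 1.0622667 = 2.236171.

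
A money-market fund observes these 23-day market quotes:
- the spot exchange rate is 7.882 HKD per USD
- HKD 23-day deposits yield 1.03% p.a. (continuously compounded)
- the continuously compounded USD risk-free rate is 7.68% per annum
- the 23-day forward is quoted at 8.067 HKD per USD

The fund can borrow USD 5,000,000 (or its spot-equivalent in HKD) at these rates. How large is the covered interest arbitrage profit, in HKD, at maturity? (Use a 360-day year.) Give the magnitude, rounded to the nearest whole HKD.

T = 23/360 years.
Keep in USD, deliver into the forward: 5,000,000·1.0049187241·8.067 = HKD 40,533,396.74.
Swap to HKD now, deposit: 5,000,000·7.882·1.0006582721 = HKD 39,435,942.50.
The quoted forward overvalues USD, so borrow HKD, buy USD at spot, deposit the USD at 7.68%, and sell the proceeds forward at 8.067.
Arbitrage profit = |40,533,396.74 − 39,435,942.50| = HKD 1,097,454.

HKD 1,097,454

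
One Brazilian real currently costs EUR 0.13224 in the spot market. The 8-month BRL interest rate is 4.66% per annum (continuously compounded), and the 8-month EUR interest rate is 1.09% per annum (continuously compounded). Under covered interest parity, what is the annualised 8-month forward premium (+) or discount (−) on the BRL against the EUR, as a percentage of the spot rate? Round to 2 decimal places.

-3.53%

T = 8/12 years.
F = S · g_EUR/g_BRL = 0.13224 × 1.0072931/1.0315543 = 0.12912984.
Annualised premium = (F − S)/S × (1/T) = (0.12912984 − 0.13224)/0.13224 ÷ (8/12) = -3.53%.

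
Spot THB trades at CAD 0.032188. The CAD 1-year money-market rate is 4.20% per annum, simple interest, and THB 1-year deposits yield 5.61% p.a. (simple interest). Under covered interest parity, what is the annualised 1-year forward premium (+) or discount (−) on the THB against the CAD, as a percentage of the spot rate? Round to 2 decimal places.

T = 1 year.
F = S · g_CAD/g_THB = 0.032188 × 1.042000/1.056100 = 0.031758258.
Annualised premium = (F − S)/S × (1/T) = (0.031758258 − 0.032188)/0.032188 ÷ 1 = -1.34%.

-1.34%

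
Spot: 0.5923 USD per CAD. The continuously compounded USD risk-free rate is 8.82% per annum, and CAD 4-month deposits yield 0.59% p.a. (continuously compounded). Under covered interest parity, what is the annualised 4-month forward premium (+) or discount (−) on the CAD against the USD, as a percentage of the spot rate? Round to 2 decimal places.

T = 4/12 years.
CIP forward (USD per CAD) = 0.5923 × 1.0298364/1.0019686 = 0.6087737.
(F − S)/S ÷ T = (0.6087737 − 0.5923)/0.5923/(4/12) = 0.083439 → 8.34%.

+8.34%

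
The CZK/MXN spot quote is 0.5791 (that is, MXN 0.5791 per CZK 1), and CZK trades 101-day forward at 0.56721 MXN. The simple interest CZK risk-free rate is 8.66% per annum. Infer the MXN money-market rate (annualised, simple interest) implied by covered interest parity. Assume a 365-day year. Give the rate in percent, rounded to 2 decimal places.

T = 101/365 years.
F/S = 0.56721/0.5791 = 0.9794681 = (growth of MXN) / (growth of CZK).
The CZK side grows by 1 + 0.0866×101/365 = 1.0239633.
That pins the MXN growth at 1.0029394.
r = (1.0029394 − 1)/(101/365) = 0.010623 → 1.06%.

1.06%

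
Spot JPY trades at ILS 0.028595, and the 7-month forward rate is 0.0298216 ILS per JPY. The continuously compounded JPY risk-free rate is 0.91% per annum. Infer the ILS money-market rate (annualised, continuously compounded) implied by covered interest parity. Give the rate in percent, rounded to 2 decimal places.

T = 7/12 years.
CIP gives F = S · g_ILS/g_JPY, so g_ILS/g_JPY = 0.0298216/0.028595 = 1.0428956.
The JPY side grows by e^(0.0091×7/12) = 1.0053224.
That pins the ILS growth at 1.0484463.
Take logs: ln 1.0484463 / (7/12) = 0.081102, so 8.11%.

8.11%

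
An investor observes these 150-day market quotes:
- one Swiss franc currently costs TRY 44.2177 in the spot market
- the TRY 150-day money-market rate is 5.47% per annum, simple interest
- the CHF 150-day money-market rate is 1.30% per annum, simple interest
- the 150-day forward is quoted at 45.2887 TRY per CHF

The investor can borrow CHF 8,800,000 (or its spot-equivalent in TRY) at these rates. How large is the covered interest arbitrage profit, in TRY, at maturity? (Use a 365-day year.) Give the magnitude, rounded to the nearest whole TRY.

T = 150/365 years.
Route A — deposit CHF, sell forward: 8,800,000 × 1.00534246575 × 45.2887 = TRY 400,669,749.29.
Route B — convert at spot, deposit TRY: 8,800,000 × 44.2177 × 1.02247945205 = TRY 397,862,869.07.
The quoted forward overvalues CHF, so borrow TRY, buy CHF at spot, deposit the CHF at 1.30%, and sell the proceeds forward at 45.2887.
The gap between the two covered legs is TRY 2,806,880.

TRY 2,806,880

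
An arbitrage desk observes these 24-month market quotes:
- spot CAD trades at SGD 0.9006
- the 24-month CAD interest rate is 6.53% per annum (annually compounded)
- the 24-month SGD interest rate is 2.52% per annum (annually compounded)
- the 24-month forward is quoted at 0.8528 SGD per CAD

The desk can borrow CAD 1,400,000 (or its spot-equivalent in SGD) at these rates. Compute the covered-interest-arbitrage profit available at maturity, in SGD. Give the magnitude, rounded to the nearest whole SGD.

T = 2 years.
Invest the CAD and cover forward: 1,400,000 × 1.13486409 × 0.8528 = SGD 1,354,936.93.
Convert at spot and invest in SGD: 1,400,000 × 0.9006 × 1.05103504 = SGD 1,325,187.02.
The quoted forward overvalues CAD, so borrow SGD, buy CAD at spot, deposit the CAD at 6.53%, and sell the proceeds forward at 0.8528.
The gap between the two covered legs is SGD 29,750.

SGD 29,750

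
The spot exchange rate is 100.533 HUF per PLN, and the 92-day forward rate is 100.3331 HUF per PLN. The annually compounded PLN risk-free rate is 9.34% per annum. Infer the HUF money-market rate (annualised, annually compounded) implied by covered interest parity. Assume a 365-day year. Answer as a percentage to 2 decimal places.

T = 92/365 years.
CIP gives F = S · g_HUF/g_PLN, so g_HUF/g_PLN = 100.3331/100.533 = 0.9980116.
PLN growth factor: (1 + 0.0934)^(92/365) = 1.0227617.
So the HUF growth factor = 1.020728.
r = 1.020728^(365/92) − 1 = 0.084800 → 8.48%.

8.48%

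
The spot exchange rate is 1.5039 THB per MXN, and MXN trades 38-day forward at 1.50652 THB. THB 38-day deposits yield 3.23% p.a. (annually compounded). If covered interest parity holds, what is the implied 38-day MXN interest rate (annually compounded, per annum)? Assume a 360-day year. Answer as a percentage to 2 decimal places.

1.54%

T = 38/360 years.
By CIP, F/S equals the THB-to-MXN growth ratio: 1.50652/1.5039 = 1.0017421.
The THB side grows by (1 + 0.0323)^(38/360) = 1.0033612.
Hence g_MXN = 1.0016163.
r = 1.0016163^(360/38) − 1 = 0.015418 → 1.54%.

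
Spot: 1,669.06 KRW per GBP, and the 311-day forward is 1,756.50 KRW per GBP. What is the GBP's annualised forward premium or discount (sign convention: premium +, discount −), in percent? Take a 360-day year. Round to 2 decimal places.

T = 311/360 years.
GBP trades forward at +5.23888% vs spot over the period.
Annualise by dividing by T: 0.0523888 / (311/360) = 0.060643 → 6.06%.

+6.06%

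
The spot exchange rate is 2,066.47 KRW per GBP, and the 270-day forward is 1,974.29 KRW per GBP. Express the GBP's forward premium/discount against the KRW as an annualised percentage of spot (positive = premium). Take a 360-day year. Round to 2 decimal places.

T = 270/360 years.
(F − S)/S = (1974.29 − 2066.47)/2066.47 = -0.0446075.
Annualise by dividing by T: -0.0446075 / (270/360) = -0.059477 → -5.95%.

-5.95%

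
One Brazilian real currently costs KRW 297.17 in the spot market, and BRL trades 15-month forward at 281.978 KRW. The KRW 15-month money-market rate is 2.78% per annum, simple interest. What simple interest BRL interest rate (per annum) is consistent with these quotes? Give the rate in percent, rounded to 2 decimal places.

7.24%

T = 15/12 years.
F/S = 281.978/297.17 = 0.9488777 = (growth of KRW) / (growth of BRL).
The KRW side grows by 1 + 0.0278×15/12 = 1.034750.
That pins the BRL growth at 1.0904988.
r = (1.0904988 − 1)/(15/12) = 0.072399 → 7.24%.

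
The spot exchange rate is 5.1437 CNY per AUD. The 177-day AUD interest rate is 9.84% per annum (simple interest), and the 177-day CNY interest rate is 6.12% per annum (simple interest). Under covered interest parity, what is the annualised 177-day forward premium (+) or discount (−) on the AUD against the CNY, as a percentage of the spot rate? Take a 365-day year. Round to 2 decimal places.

T = 177/365 years.
No-arbitrage forward: 5.1437 × 1.0296778 / 1.0477173 = 5.0551362 CNY/AUD.
Annualised premium = (F − S)/S × (1/T) = (5.0551362 − 5.1437)/5.1437 ÷ (177/365) = -3.55%.

-3.55%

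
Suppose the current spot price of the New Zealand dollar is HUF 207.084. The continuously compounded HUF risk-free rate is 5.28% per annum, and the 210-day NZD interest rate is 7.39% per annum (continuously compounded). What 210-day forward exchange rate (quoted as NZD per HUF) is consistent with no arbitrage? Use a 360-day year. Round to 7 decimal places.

0.0048888

T = 210/360 years.
HUF growth factor: e^(0.0528×210/360) = 1.0312792.
Growth of 1 NZD over T: e^(0.0739×210/360) = 1.044051.
Forward (HUF per NZD) = 207.084 × 1.0312792 / 1.044051 = 204.5508.
Quoted the other way: 1/204.5508 = 0.0048888 NZD per HUF.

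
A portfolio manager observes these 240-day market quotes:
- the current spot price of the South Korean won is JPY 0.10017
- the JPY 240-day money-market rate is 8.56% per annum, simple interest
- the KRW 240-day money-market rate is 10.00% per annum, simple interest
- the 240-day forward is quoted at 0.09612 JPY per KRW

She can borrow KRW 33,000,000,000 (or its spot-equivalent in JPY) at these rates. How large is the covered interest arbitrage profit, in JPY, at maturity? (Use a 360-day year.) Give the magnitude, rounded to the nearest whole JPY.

JPY 110,826,144

T = 240/360 years.
Invest the KRW and cover forward: 33,000,000,000 × 1.066666666667 × 0.09612 = JPY 3,383,424,000.00.
Convert at spot and invest in JPY: 33,000,000,000 × 0.10017 × 1.057066666667 = JPY 3,494,250,144.00.
The quoted forward undervalues KRW, so borrow KRW, convert to JPY at spot, deposit the JPY at 8.56%, and buy KRW forward at 0.09612 to cover the loan.
Arbitrage profit = |3,383,424,000.00 − 3,494,250,144.00| = JPY 110,826,144.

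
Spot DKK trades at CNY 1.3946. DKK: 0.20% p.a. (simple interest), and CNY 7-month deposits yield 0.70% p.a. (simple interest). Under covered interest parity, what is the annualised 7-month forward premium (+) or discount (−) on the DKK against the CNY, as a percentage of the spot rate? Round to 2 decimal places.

+0.50%

T = 7/12 years.
CIP forward (CNY per DKK) = 1.3946 × 1.0040833/1.0011667 = 1.3986628.
(F − S)/S ÷ T = (1.3986628 − 1.3946)/1.3946/(7/12) = 0.004994 → 0.50%.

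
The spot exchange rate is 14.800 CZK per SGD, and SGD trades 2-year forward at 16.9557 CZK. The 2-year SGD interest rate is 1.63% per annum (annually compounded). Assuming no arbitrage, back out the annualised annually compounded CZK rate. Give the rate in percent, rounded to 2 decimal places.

8.78%

T = 2 years.
CIP gives F = S · g_CZK/g_SGD, so g_CZK/g_SGD = 16.9557/14.8 = 1.1456554.
SGD growth factor: (1 + 0.0163)^2 = 1.0328657.
So the CZK growth factor = 1.1833082.
r = 1.1833082^(1/2) − 1 = 0.087800 → 8.78%.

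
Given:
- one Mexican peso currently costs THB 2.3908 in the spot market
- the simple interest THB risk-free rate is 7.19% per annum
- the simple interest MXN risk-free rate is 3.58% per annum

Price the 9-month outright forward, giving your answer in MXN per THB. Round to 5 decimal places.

0.40752

T = 9/12 years.
THB accumulates by 1 + 0.0719×9/12 = 1.053925.
MXN accumulates by 1 + 0.0358×9/12 = 1.026850.
So F = 2.3908 × 1.053925 / 1.026850 = 2.453838 (THB/MXN).
Quoted the other way: 1/2.453838 = 0.40752 MXN per THB.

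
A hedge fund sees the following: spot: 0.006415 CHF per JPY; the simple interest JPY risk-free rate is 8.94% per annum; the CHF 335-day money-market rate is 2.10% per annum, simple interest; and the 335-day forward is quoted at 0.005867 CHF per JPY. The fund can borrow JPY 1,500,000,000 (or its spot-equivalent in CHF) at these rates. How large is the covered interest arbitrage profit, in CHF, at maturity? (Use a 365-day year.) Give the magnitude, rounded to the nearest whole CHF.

CHF 285,365

T = 335/365 years.
Invest the JPY and cover forward: 1,500,000,000 × 1.082052055 × 0.005867 = CHF 9,522,599.11.
Convert at spot and invest in CHF: 1,500,000,000 × 0.006415 × 1.019273973 = CHF 9,807,963.81.
The quoted forward undervalues JPY, so borrow JPY, convert to CHF at spot, deposit the CHF at 2.10%, and buy JPY forward at 0.005867 to cover the loan.
Profit = 9,807,963.81 − 9,522,599.11 = CHF 285,365.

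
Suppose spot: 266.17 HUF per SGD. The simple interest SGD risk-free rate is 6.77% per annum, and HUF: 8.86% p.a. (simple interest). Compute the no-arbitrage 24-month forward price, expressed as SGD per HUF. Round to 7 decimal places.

T = 2 years.
HUF growth factor: 1 + 0.0886×2 = 1.177200.
SGD accumulates by 1 + 0.0677×2 = 1.135400.
Forward (HUF per SGD) = 266.17 × 1.177200 / 1.135400 = 275.9691.
Quoted the other way: 1/275.9691 = 0.0036236 SGD per HUF.

0.0036236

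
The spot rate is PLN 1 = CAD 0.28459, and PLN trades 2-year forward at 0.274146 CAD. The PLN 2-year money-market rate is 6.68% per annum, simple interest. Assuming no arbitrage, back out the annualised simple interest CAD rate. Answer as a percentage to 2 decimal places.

T = 2 years.
By CIP, F/S equals the CAD-to-PLN growth ratio: 0.274146/0.28459 = 0.9633016.
The PLN side grows by 1 + 0.0668×2 = 1.133600.
So the CAD growth factor = 1.0919987.
(1.0919987 − 1)/T = 0.045999, i.e. 4.60%.

4.60%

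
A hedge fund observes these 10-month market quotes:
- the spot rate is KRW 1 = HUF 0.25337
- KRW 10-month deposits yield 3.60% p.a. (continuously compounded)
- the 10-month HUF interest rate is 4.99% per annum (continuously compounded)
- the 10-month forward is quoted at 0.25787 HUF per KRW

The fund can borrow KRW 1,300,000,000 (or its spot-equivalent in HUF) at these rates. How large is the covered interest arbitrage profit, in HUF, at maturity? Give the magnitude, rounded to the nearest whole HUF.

HUF 2,073,777

T = 10/12 years.
Invest the KRW and cover forward: 1,300,000,000 × 1.03045453395 × 0.25787 = HUF 345,440,303.87.
Convert at spot and invest in HUF: 1,300,000,000 × 0.25337 × 1.0424600299 = HUF 343,366,527.11.
The quoted forward overvalues KRW, so borrow HUF, buy KRW at spot, deposit the KRW at 3.60%, and sell the proceeds forward at 0.25787.
Profit = 345,440,303.87 − 343,366,527.11 = HUF 2,073,777.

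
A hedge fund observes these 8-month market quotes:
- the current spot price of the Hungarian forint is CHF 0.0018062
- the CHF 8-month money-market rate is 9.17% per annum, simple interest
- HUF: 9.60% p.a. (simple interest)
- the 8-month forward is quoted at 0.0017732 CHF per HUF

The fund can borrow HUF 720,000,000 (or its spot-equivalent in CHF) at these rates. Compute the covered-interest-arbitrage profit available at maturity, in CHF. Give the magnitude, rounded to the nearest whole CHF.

T = 8/12 years.
Keep in HUF, deliver into the forward: 720,000,000·1.064000·0.0017732 = CHF 1,358,413.06.
Swap to CHF now, deposit: 720,000,000·0.0018062·1.061133333 = CHF 1,379,965.70.
The quoted forward undervalues HUF, so borrow HUF, convert to CHF at spot, deposit the CHF at 9.17%, and buy HUF forward at 0.0017732 to cover the loan.
The gap between the two covered legs is CHF 21,553.

CHF 21,553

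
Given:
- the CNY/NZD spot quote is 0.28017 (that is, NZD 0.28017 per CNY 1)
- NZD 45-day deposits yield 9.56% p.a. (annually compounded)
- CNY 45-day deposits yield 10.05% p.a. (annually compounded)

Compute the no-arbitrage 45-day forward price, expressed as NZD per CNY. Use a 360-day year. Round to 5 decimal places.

T = 45/360 years.
NZD accumulates by (1 + 0.0956)^(45/360) = 1.0114781.
Growth of 1 CNY over T: (1 + 0.1005)^(45/360) = 1.0120425.
So F = 0.28017 × 1.0114781 / 1.0120425 = 0.2800138 (NZD/CNY).

0.28001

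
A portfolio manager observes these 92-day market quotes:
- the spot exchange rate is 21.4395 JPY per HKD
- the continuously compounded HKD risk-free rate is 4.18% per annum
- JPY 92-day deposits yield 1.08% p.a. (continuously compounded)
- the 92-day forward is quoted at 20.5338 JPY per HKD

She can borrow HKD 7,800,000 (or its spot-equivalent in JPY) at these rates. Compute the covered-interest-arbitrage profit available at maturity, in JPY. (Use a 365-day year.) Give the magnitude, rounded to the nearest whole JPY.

T = 92/365 years.
Route A — deposit HKD, sell forward: 7,800,000 × 1.01059158834 × 20.5338 = JPY 161,860,027.34.
Route B — convert at spot, deposit JPY: 7,800,000 × 21.4395 × 1.00272590031 = JPY 167,683,947.13.
The quoted forward undervalues HKD, so borrow HKD, convert to JPY at spot, deposit the JPY at 1.08%, and buy HKD forward at 20.5338 to cover the loan.
Profit = 167,683,947.13 − 161,860,027.34 = JPY 5,823,920.

JPY 5,823,920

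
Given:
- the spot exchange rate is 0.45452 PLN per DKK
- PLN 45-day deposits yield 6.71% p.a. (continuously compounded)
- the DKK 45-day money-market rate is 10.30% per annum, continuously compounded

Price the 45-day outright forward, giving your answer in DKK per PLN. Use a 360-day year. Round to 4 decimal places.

2.2100

T = 45/360 years.
Growth of 1 PLN over T: e^(0.0671×45/360) = 1.0084228.
DKK growth factor: e^(0.1030×45/360) = 1.0129582.
Forward (PLN per DKK) = 0.45452 × 1.0084228 / 1.0129582 = 0.4524849.
Quoted the other way: 1/0.4524849 = 2.2100 DKK per PLN.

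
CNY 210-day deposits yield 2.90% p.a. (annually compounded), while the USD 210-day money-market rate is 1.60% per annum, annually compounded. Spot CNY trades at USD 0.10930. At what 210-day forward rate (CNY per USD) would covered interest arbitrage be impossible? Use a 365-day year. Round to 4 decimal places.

T = 210/365 years.
USD growth factor: (1 + 0.0160)^(210/365) = 1.0091744.
CNY accumulates by (1 + 0.0290)^(210/365) = 1.0165836.
So F = 0.1093 × 1.0091744 / 1.0165836 = 0.1085034 (USD/CNY).
Invert for CNY per USD: 1 / 0.1085034 = 9.2163.

9.2163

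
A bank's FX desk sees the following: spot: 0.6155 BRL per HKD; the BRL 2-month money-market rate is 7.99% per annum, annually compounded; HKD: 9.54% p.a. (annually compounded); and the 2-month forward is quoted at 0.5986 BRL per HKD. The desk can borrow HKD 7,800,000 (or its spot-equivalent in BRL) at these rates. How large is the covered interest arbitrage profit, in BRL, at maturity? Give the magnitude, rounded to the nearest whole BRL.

BRL 122,273

T = 2/12 years.
Route A — deposit HKD, sell forward: 7,800,000 × 1.015302501 × 0.5986 = BRL 4,740,528.60.
Route B — convert at spot, deposit BRL: 7,800,000 × 0.6155 × 1.012893825 = BRL 4,862,801.96.
The quoted forward undervalues HKD, so borrow HKD, convert to BRL at spot, deposit the BRL at 7.99%, and buy HKD forward at 0.5986 to cover the loan.
Arbitrage profit = |4,740,528.60 − 4,862,801.96| = BRL 122,273.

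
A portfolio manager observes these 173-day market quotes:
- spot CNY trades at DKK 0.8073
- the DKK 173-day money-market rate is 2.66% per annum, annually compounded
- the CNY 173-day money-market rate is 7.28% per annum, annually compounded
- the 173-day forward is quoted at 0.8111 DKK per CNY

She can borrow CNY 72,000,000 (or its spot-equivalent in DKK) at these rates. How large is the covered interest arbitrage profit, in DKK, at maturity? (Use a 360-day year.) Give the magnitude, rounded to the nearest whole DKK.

DKK 1,541,454

T = 173/360 years.
Keep in CNY, deliver into the forward: 72,000,000·1.0343462922·0.8111 = DKK 60,404,995.99.
Swap to DKK now, deposit: 72,000,000·0.8073·1.0126956367 = DKK 58,863,541.50.
The quoted forward overvalues CNY, so borrow DKK, buy CNY at spot, deposit the CNY at 7.28%, and sell the proceeds forward at 0.8111.
Arbitrage profit = |60,404,995.99 − 58,863,541.50| = DKK 1,541,454.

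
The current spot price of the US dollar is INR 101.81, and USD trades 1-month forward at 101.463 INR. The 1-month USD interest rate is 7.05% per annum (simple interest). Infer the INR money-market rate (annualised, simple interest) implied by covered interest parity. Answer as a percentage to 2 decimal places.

2.94%

T = 1/12 years.
By CIP, F/S equals the INR-to-USD growth ratio: 101.463/101.81 = 0.9965917.
USD growth factor: 1 + 0.0705×1/12 = 1.005875.
So the INR growth factor = 1.0024467.
(1.0024467 − 1)/T = 0.029360, i.e. 2.94%.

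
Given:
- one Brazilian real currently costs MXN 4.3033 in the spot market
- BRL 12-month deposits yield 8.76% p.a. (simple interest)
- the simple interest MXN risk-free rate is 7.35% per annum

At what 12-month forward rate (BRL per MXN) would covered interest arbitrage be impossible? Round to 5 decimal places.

T = 1 year.
MXN growth factor: 1 + 0.0735×1 = 1.073500.
BRL growth factor: 1 + 0.0876×1 = 1.087600.
CIP: F = S · (grow MXN)/(grow BRL) = 4.3033 × 1.073500/1.087600 = 4.247511 MXN per BRL.
Quoted the other way: 1/4.247511 = 0.23543 BRL per MXN.

0.23543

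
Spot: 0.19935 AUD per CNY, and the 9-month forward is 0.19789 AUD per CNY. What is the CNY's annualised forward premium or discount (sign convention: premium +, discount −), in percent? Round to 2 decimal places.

-0.98%

T = 9/12 years.
(F − S)/S = (0.19789 − 0.19935)/0.19935 = -0.0073238.
Annualise by dividing by T: -0.0073238 / (9/12) = -0.009765 → -0.98%.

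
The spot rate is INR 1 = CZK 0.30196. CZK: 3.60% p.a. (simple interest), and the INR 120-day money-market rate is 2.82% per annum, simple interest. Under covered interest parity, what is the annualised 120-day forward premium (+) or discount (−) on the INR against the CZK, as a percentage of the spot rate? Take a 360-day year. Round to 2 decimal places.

T = 120/360 years.
No-arbitrage forward: 0.30196 × 1.012000 / 1.009400 = 0.30273778 CZK/INR.
(F − S)/S ÷ T = (0.30273778 − 0.30196)/0.30196/(120/360) = 0.007727 → 0.77%.

+0.77%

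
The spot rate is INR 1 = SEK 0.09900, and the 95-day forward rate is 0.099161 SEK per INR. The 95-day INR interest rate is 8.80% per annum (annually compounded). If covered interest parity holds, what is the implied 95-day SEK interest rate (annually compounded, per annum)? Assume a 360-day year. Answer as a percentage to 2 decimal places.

9.47%

T = 95/360 years.
By CIP, F/S equals the SEK-to-INR growth ratio: 0.099161/0.099 = 1.0016263.
INR growth factor: (1 + 0.0880)^(95/360) = 1.0225062.
Hence g_SEK = 1.0241691.
Annualise: 1.0241691^(360/95) − 1 = 0.094720 = 9.47%.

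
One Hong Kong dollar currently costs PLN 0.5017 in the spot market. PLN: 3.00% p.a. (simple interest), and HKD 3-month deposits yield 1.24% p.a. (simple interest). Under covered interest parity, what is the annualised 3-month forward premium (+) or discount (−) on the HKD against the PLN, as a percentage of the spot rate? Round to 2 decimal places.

+1.75%

T = 3/12 years.
F = S · g_PLN/g_HKD = 0.5017 × 1.007500/1.003100 = 0.5039007.
(F − S)/S ÷ T = (0.5039007 − 0.5017)/0.5017/(3/12) = 0.017546 → 1.75%.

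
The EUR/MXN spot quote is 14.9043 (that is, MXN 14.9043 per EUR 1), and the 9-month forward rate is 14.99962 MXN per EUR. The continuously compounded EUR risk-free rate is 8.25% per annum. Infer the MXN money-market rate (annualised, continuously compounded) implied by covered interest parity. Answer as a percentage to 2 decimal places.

9.10%

T = 9/12 years.
CIP gives F = S · g_MXN/g_EUR, so g_MXN/g_EUR = 14.99962/14.9043 = 1.0063955.
The EUR side grows by e^(0.0825×9/12) = 1.0638294.
That pins the MXN growth at 1.0706331.
Take logs: ln 1.0706331 / (9/12) = 0.091000, so 9.10%.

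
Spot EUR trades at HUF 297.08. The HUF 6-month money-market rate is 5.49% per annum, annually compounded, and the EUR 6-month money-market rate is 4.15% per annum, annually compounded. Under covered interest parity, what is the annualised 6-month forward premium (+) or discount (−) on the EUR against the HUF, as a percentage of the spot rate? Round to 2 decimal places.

T = 6/12 years.
No-arbitrage forward: 297.08 × 1.0270832 / 1.0205391 = 298.98499 HUF/EUR.
Annualised premium = (F − S)/S × (1/T) = (298.98499 − 297.08)/297.08 ÷ (6/12) = 1.28%.

+1.28%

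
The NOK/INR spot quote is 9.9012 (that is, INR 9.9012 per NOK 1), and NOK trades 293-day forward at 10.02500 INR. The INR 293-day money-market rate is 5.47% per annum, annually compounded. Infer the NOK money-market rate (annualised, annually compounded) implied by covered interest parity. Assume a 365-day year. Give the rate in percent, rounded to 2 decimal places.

T = 293/365 years.
CIP gives F = S · g_INR/g_NOK, so g_INR/g_NOK = 10.025/9.9012 = 1.0125035.
INR growth factor: (1 + 0.0547)^(293/365) = 1.043678.
That pins the NOK growth at 1.0307895.
r = 1.0307895^(365/293) − 1 = 0.038500 → 3.85%.

3.85%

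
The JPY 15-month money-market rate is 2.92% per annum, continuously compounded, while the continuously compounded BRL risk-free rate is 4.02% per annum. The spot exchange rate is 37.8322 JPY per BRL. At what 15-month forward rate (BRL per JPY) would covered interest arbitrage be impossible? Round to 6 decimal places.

T = 15/12 years.
Growth of 1 JPY over T: e^(0.0292×15/12) = 1.0371743.
Growth of 1 BRL over T: e^(0.0402×15/12) = 1.0515339.
So F = 37.8322 × 1.0371743 / 1.0515339 = 37.31557 (JPY/BRL).
Invert for BRL per JPY: 1 / 37.31557 = 0.026798.

0.026798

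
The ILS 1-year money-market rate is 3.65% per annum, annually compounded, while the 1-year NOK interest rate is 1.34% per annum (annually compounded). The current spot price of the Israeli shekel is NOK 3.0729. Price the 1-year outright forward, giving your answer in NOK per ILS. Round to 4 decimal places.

3.0044

T = 1 year.
NOK accumulates by (1 + 0.0134)^1 = 1.013400.
Growth of 1 ILS over T: (1 + 0.0365)^1 = 1.036500.
So F = 3.0729 × 1.013400 / 1.036500 = 3.004416 (NOK/ILS).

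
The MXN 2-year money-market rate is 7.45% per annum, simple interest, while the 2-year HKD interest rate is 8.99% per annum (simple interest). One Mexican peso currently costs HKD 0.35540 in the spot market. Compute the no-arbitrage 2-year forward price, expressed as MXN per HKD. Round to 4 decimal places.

2.7403

T = 2 years.
HKD growth factor: 1 + 0.0899×2 = 1.179800.
MXN growth factor: 1 + 0.0745×2 = 1.149000.
CIP: F = S · (grow HKD)/(grow MXN) = 0.3554 × 1.179800/1.149000 = 0.3649268 HKD per MXN.
Quoted the other way: 1/0.3649268 = 2.7403 MXN per HKD.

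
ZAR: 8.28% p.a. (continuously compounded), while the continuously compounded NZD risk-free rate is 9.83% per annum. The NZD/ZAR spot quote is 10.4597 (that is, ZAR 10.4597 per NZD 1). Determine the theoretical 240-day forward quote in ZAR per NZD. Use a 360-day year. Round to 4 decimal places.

10.3522

T = 240/360 years.
Growth of 1 ZAR over T: e^(0.0828×240/360) = 1.05675194.
Growth of 1 NZD over T: e^(0.0983×240/360) = 1.06772833.
Forward (ZAR per NZD) = 10.4597 × 1.05675194 / 1.06772833 = 10.352173.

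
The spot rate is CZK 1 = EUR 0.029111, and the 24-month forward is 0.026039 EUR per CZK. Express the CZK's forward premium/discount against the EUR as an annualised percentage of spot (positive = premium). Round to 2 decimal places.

T = 2 years.
CZK trades forward at -10.55271% vs spot over the period.
Annualise by dividing by T: -0.1055271 / 2 = -0.052764 → -5.28%.

-5.28%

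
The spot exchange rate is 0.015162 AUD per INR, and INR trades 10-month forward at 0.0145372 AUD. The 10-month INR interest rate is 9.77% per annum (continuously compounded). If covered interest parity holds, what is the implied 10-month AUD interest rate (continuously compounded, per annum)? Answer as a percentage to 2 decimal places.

T = 10/12 years.
CIP gives F = S · g_AUD/g_INR, so g_AUD/g_INR = 0.0145372/0.015162 = 0.9587917.
INR growth factor: e^(0.0977×10/12) = 1.0848228.
Hence g_AUD = 1.0401191.
Take logs: ln 1.0401191 / (10/12) = 0.047202, so 4.72%.

4.72%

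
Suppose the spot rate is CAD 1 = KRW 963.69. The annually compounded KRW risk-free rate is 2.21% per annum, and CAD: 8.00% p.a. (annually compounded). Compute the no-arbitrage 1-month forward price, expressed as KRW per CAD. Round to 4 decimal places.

T = 1/12 years.
Growth of 1 KRW over T: (1 + 0.0221)^(1/12) = 1.001823271.
Growth of 1 CAD over T: (1 + 0.0800)^(1/12) = 1.00643403.
So F = 963.69 × 1.001823271 / 1.00643403 = 959.275063 (KRW/CAD).

959.2751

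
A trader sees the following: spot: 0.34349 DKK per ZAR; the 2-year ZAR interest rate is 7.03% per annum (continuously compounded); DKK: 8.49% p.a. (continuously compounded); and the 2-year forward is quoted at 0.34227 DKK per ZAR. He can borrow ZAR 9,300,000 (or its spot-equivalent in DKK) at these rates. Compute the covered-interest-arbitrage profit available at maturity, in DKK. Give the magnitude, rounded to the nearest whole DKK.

T = 2 years.
Route A — deposit ZAR, sell forward: 9,300,000 × 1.15096417 × 0.34227 = DKK 3,663,646.71.
Route B — convert at spot, deposit DKK: 9,300,000 × 0.34349 × 1.185067814 = DKK 3,785,648.17.
The quoted forward undervalues ZAR, so borrow ZAR, convert to DKK at spot, deposit the DKK at 8.49%, and buy ZAR forward at 0.34227 to cover the loan.
Profit = 3,785,648.17 − 3,663,646.71 = DKK 122,001.

DKK 122,001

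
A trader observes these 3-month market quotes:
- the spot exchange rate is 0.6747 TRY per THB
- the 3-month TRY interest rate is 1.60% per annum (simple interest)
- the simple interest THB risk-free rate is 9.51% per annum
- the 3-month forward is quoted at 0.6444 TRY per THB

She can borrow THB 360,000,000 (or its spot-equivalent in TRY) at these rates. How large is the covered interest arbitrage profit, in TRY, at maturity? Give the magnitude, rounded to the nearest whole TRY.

TRY 6,364,148

T = 3/12 years.
Keep in THB, deliver into the forward: 360,000,000·1.023775·0.6444 = TRY 237,499,419.60.
Swap to TRY now, deposit: 360,000,000·0.6747·1.004000 = TRY 243,863,568.00.
The quoted forward undervalues THB, so borrow THB, convert to TRY at spot, deposit the TRY at 1.60%, and buy THB forward at 0.6444 to cover the loan.
Profit = 243,863,568.00 − 237,499,419.60 = TRY 6,364,148.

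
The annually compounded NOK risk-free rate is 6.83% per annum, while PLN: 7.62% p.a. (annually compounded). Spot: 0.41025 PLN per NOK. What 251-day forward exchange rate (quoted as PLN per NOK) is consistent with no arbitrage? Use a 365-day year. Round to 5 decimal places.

T = 251/365 years.
PLN accumulates by (1 + 0.0762)^(251/365) = 1.0517969.
NOK accumulates by (1 + 0.0683)^(251/365) = 1.0464814.
CIP: F = S · (grow PLN)/(grow NOK) = 0.41025 × 1.0517969/1.0464814 = 0.4123338 PLN per NOK.

0.41233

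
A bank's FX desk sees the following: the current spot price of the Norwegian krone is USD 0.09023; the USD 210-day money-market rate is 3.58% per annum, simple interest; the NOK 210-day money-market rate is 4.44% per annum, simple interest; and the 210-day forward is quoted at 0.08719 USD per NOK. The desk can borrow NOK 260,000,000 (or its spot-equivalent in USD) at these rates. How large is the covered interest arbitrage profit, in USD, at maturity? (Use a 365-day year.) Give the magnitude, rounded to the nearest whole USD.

T = 210/365 years.
Keep in NOK, deliver into the forward: 260,000,000·1.0255452055·0.08719 = USD 23,248,494.48.
Swap to USD now, deposit: 260,000,000·0.09023·1.0205972603 = USD 23,943,007.61.
The quoted forward undervalues NOK, so borrow NOK, convert to USD at spot, deposit the USD at 3.58%, and buy NOK forward at 0.08719 to cover the loan.
Arbitrage profit = |23,248,494.48 − 23,943,007.61| = USD 694,513.

USD 694,513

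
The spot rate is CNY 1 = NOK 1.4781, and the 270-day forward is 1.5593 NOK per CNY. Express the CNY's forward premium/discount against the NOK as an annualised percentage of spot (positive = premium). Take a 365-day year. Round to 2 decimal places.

T = 270/365 years.
Period premium: (1.5593 − 1.4781)/1.4781 = 0.0549354.
×(1/T) gives 7.43% p.a.

+7.43%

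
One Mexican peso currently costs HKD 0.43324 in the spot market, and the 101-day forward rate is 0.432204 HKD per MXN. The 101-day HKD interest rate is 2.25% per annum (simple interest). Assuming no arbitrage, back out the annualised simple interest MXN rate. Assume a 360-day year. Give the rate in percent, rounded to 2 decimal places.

3.11%

T = 101/360 years.
F/S = 0.432204/0.43324 = 0.9976087 = (growth of HKD) / (growth of MXN).
The HKD side grows by 1 + 0.0225×101/360 = 1.0063125.
Hence g_MXN = 1.0087247.
r = (1.0087247 − 1)/(101/360) = 0.031098 → 3.11%.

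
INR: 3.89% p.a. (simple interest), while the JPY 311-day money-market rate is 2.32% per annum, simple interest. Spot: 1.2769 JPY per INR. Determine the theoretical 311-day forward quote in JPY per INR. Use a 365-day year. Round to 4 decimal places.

1.2604

T = 311/365 years.
JPY accumulates by 1 + 0.0232×311/365 = 1.0197677.
INR accumulates by 1 + 0.0389×311/365 = 1.0331449.
Forward (JPY per INR) = 1.2769 × 1.0197677 / 1.0331449 = 1.260367.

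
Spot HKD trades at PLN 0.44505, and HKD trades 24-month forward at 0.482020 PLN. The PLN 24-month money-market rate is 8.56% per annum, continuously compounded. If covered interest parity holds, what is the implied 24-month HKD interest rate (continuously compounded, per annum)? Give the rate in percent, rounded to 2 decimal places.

T = 2 years.
F/S = 0.48202/0.44505 = 1.0830693 = (growth of PLN) / (growth of HKD).
PLN growth factor: e^(0.0856×2) = 1.1867281.
That pins the HKD growth at 1.0957084.
r = ln(1.0957084)/2 = 0.045701 → 4.57%.

4.57%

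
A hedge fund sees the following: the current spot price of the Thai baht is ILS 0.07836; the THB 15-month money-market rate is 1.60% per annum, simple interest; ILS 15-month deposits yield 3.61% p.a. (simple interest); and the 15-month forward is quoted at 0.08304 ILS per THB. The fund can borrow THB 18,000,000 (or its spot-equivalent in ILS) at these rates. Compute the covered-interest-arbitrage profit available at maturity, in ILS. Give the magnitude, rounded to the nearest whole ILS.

T = 15/12 years.
Route A — deposit THB, sell forward: 18,000,000 × 1.020000 × 0.08304 = ILS 1,524,614.40.
Route B — convert at spot, deposit ILS: 18,000,000 × 0.07836 × 1.045125 = ILS 1,474,127.91.
The quoted forward overvalues THB, so borrow ILS, buy THB at spot, deposit the THB at 1.60%, and sell the proceeds forward at 0.08304.
Arbitrage profit = |1,524,614.40 − 1,474,127.91| = ILS 50,486.

ILS 50,486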